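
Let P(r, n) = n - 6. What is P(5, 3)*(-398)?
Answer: 1194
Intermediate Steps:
P(r, n) = -6 + n
P(5, 3)*(-398) = (-6 + 3)*(-398) = -3*(-398) = 1194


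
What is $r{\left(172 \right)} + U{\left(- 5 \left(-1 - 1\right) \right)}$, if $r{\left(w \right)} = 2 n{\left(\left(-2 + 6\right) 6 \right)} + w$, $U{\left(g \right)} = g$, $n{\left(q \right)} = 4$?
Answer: $190$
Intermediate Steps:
$r{\left(w \right)} = 8 + w$ ($r{\left(w \right)} = 2 \cdot 4 + w = 8 + w$)
$r{\left(172 \right)} + U{\left(- 5 \left(-1 - 1\right) \right)} = \left(8 + 172\right) - 5 \left(-1 - 1\right) = 180 - -10 = 180 + 10 = 190$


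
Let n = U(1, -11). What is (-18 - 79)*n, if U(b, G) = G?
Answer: 1067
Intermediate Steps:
n = -11
(-18 - 79)*n = (-18 - 79)*(-11) = -97*(-11) = 1067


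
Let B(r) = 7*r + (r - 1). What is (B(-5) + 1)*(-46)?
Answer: 1840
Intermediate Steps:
B(r) = -1 + 8*r (B(r) = 7*r + (-1 + r) = -1 + 8*r)
(B(-5) + 1)*(-46) = ((-1 + 8*(-5)) + 1)*(-46) = ((-1 - 40) + 1)*(-46) = (-41 + 1)*(-46) = -40*(-46) = 1840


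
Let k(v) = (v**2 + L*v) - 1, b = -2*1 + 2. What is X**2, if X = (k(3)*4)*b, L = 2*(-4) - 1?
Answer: 0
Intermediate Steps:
L = -9 (L = -8 - 1 = -9)
b = 0 (b = -2 + 2 = 0)
k(v) = -1 + v**2 - 9*v (k(v) = (v**2 - 9*v) - 1 = -1 + v**2 - 9*v)
X = 0 (X = ((-1 + 3**2 - 9*3)*4)*0 = ((-1 + 9 - 27)*4)*0 = -19*4*0 = -76*0 = 0)
X**2 = 0**2 = 0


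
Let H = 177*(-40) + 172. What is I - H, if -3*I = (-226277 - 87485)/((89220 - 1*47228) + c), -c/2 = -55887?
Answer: 1593480173/230649 ≈ 6908.7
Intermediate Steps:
c = 111774 (c = -2*(-55887) = 111774)
I = 156881/230649 (I = -(-226277 - 87485)/(3*((89220 - 1*47228) + 111774)) = -(-313762)/(3*((89220 - 47228) + 111774)) = -(-313762)/(3*(41992 + 111774)) = -(-313762)/(3*153766) = -⅓*(-156881/76883) = 156881/230649 ≈ 0.68017)
H = -6908 (H = -7080 + 172 = -6908)
I - H = 156881/230649 - 1*(-6908) = 156881/230649 + 6908 = 1593480173/230649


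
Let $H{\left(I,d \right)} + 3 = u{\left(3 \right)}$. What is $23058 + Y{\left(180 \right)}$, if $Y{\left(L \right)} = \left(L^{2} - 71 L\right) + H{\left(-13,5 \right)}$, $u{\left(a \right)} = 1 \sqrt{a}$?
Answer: $42675 + \sqrt{3} \approx 42677.0$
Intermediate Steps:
$u{\left(a \right)} = \sqrt{a}$
$H{\left(I,d \right)} = -3 + \sqrt{3}$
$Y{\left(L \right)} = -3 + \sqrt{3} + L^{2} - 71 L$ ($Y{\left(L \right)} = \left(L^{2} - 71 L\right) - \left(3 - \sqrt{3}\right) = -3 + \sqrt{3} + L^{2} - 71 L$)
$23058 + Y{\left(180 \right)} = 23058 + \left(-3 + \sqrt{3} + 180^{2} - 12780\right) = 23058 + \left(-3 + \sqrt{3} + 32400 - 12780\right) = 23058 + \left(19617 + \sqrt{3}\right) = 42675 + \sqrt{3}$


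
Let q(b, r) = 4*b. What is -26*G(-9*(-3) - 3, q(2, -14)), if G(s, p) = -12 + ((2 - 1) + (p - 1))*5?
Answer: -728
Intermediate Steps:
G(s, p) = -12 + 5*p (G(s, p) = -12 + (1 + (-1 + p))*5 = -12 + p*5 = -12 + 5*p)
-26*G(-9*(-3) - 3, q(2, -14)) = -26*(-12 + 5*(4*2)) = -26*(-12 + 5*8) = -26*(-12 + 40) = -26*28 = -728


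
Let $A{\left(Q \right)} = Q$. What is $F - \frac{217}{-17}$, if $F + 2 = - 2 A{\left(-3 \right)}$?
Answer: $\frac{285}{17} \approx 16.765$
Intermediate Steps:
$F = 4$ ($F = -2 - -6 = -2 + 6 = 4$)
$F - \frac{217}{-17} = 4 - \frac{217}{-17} = 4 - - \frac{217}{17} = 4 + \frac{217}{17} = \frac{285}{17}$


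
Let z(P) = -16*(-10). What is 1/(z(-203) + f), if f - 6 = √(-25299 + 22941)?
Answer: 83/14957 - 3*I*√262/29914 ≈ 0.0055492 - 0.0016233*I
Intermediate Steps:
f = 6 + 3*I*√262 (f = 6 + √(-25299 + 22941) = 6 + √(-2358) = 6 + 3*I*√262 ≈ 6.0 + 48.559*I)
z(P) = 160
1/(z(-203) + f) = 1/(160 + (6 + 3*I*√262)) = 1/(166 + 3*I*√262)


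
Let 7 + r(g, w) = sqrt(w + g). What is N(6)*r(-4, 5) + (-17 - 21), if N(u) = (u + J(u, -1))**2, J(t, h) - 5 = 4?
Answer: -1388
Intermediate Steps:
r(g, w) = -7 + sqrt(g + w) (r(g, w) = -7 + sqrt(w + g) = -7 + sqrt(g + w))
J(t, h) = 9 (J(t, h) = 5 + 4 = 9)
N(u) = (9 + u)**2 (N(u) = (u + 9)**2 = (9 + u)**2)
N(6)*r(-4, 5) + (-17 - 21) = (9 + 6)**2*(-7 + sqrt(-4 + 5)) + (-17 - 21) = 15**2*(-7 + sqrt(1)) - 38 = 225*(-7 + 1) - 38 = 225*(-6) - 38 = -1350 - 38 = -1388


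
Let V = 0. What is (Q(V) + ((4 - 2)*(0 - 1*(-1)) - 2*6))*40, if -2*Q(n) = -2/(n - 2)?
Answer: -420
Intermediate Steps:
Q(n) = 1/(-2 + n) (Q(n) = -(-2)/(2*(n - 2)) = -(-2)/(2*(-2 + n)) = -(-1)/(-2 + n) = 1/(-2 + n))
(Q(V) + ((4 - 2)*(0 - 1*(-1)) - 2*6))*40 = (1/(-2 + 0) + ((4 - 2)*(0 - 1*(-1)) - 2*6))*40 = (1/(-2) + (2*(0 + 1) - 12))*40 = (-½ + (2*1 - 12))*40 = (-½ + (2 - 12))*40 = (-½ - 10)*40 = -21/2*40 = -420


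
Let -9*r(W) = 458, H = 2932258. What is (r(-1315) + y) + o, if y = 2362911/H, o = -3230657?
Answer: -85259400209519/26390322 ≈ -3.2307e+6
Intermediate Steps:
r(W) = -458/9 (r(W) = -⅑*458 = -458/9)
y = 2362911/2932258 ≈ 0.80583
(r(-1315) + y) + o = (-458/9 + 2362911/2932258) - 3230657 = -1321707965/26390322 - 3230657 = -85259400209519/26390322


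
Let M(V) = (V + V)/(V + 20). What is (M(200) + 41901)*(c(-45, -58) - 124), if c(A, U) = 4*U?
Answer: -164091436/11 ≈ -1.4917e+7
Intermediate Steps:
M(V) = 2*V/(20 + V) (M(V) = (2*V)/(20 + V) = 2*V/(20 + V))
(M(200) + 41901)*(c(-45, -58) - 124) = (2*200/(20 + 200) + 41901)*(4*(-58) - 124) = (2*200/220 + 41901)*(-232 - 124) = (2*200*(1/220) + 41901)*(-356) = (20/11 + 41901)*(-356) = (460931/11)*(-356) = -164091436/11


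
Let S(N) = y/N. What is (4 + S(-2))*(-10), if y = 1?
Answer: -35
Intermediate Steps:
S(N) = 1/N
(4 + S(-2))*(-10) = (4 + 1/(-2))*(-10) = (4 - 1/2)*(-10) = (7/2)*(-10) = -35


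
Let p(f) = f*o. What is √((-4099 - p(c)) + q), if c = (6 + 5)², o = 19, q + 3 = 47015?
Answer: √40614 ≈ 201.53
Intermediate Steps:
q = 47012 (q = -3 + 47015 = 47012)
c = 121 (c = 11² = 121)
p(f) = 19*f (p(f) = f*19 = 19*f)
√((-4099 - p(c)) + q) = √((-4099 - 19*121) + 47012) = √((-4099 - 1*2299) + 47012) = √((-4099 - 2299) + 47012) = √(-6398 + 47012) = √40614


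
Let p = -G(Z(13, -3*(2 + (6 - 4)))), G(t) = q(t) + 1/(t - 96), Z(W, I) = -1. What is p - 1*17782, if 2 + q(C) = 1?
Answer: -1724756/97 ≈ -17781.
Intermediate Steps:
q(C) = -1 (q(C) = -2 + 1 = -1)
G(t) = -1 + 1/(-96 + t) (G(t) = -1 + 1/(t - 96) = -1 + 1/(-96 + t))
p = 98/97 (p = -(97 - 1*(-1))/(-96 - 1) = -(97 + 1)/(-97) = -(-1)*98/97 = -1*(-98/97) = 98/97 ≈ 1.0103)
p - 1*17782 = 98/97 - 1*17782 = 98/97 - 17782 = -1724756/97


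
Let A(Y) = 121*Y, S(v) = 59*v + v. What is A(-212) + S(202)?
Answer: -13532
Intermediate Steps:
S(v) = 60*v
A(-212) + S(202) = 121*(-212) + 60*202 = -25652 + 12120 = -13532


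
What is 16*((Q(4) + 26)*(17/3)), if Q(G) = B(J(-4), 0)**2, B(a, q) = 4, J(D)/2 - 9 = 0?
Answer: 3808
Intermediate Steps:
J(D) = 18 (J(D) = 18 + 2*0 = 18 + 0 = 18)
Q(G) = 16 (Q(G) = 4**2 = 16)
16*((Q(4) + 26)*(17/3)) = 16*((16 + 26)*(17/3)) = 16*(42*(17*(1/3))) = 16*(42*(17/3)) = 16*238 = 3808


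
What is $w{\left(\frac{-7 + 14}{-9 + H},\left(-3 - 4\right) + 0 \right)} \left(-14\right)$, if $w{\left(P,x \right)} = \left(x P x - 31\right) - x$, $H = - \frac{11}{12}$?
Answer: $\frac{13944}{17} \approx 820.24$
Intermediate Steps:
$H = - \frac{11}{12}$ ($H = \left(-11\right) \frac{1}{12} = - \frac{11}{12} \approx -0.91667$)
$w{\left(P,x \right)} = -31 - x + P x^{2}$ ($w{\left(P,x \right)} = \left(P x x - 31\right) - x = \left(P x^{2} - 31\right) - x = \left(-31 + P x^{2}\right) - x = -31 - x + P x^{2}$)
$w{\left(\frac{-7 + 14}{-9 + H},\left(-3 - 4\right) + 0 \right)} \left(-14\right) = \left(-31 - \left(\left(-3 - 4\right) + 0\right) + \frac{-7 + 14}{-9 - \frac{11}{12}} \left(\left(-3 - 4\right) + 0\right)^{2}\right) \left(-14\right) = \left(-31 - \left(-7 + 0\right) + \frac{7}{- \frac{119}{12}} \left(-7 + 0\right)^{2}\right) \left(-14\right) = \left(-31 - -7 + 7 \left(- \frac{12}{119}\right) \left(-7\right)^{2}\right) \left(-14\right) = \left(-31 + 7 - \frac{588}{17}\right) \left(-14\right) = \left(- \frac{996}{17}\right) \left(-14\right) = \frac{13944}{17}$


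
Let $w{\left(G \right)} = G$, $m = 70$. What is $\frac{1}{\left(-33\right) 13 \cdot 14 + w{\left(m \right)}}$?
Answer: $- \frac{1}{5936} \approx -0.00016846$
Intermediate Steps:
$\frac{1}{\left(-33\right) 13 \cdot 14 + w{\left(m \right)}} = \frac{1}{\left(-33\right) 13 \cdot 14 + 70} = \frac{1}{\left(-429\right) 14 + 70} = \frac{1}{-6006 + 70} = \frac{1}{-5936} = - \frac{1}{5936}$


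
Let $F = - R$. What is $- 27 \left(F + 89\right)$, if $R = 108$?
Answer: $513$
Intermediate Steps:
$F = -108$ ($F = \left(-1\right) 108 = -108$)
$- 27 \left(F + 89\right) = - 27 \left(-108 + 89\right) = \left(-27\right) \left(-19\right) = 513$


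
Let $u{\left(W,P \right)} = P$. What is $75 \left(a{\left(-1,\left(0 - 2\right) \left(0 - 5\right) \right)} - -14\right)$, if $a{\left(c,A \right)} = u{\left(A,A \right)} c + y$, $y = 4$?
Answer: $600$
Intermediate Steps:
$a{\left(c,A \right)} = 4 + A c$ ($a{\left(c,A \right)} = A c + 4 = 4 + A c$)
$75 \left(a{\left(-1,\left(0 - 2\right) \left(0 - 5\right) \right)} - -14\right) = 75 \left(\left(4 + \left(0 - 2\right) \left(0 - 5\right) \left(-1\right)\right) - -14\right) = 75 \left(\left(4 + \left(-2\right) \left(-5\right) \left(-1\right)\right) + \left(15 - 1\right)\right) = 75 \left(\left(4 + 10 \left(-1\right)\right) + 14\right) = 75 \left(\left(4 - 10\right) + 14\right) = 75 \left(-6 + 14\right) = 75 \cdot 8 = 600$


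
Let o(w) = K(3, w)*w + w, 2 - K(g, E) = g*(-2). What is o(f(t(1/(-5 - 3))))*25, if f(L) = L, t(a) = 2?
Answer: 450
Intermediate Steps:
K(g, E) = 2 + 2*g (K(g, E) = 2 - g*(-2) = 2 - (-2)*g = 2 + 2*g)
o(w) = 9*w (o(w) = (2 + 2*3)*w + w = (2 + 6)*w + w = 8*w + w = 9*w)
o(f(t(1/(-5 - 3))))*25 = (9*2)*25 = 18*25 = 450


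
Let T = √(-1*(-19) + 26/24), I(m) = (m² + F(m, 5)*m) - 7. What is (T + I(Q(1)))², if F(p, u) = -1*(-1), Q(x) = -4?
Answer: (30 + √723)²/36 ≈ 89.898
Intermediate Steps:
F(p, u) = 1
I(m) = -7 + m + m² (I(m) = (m² + 1*m) - 7 = (m² + m) - 7 = (m + m²) - 7 = -7 + m + m²)
T = √723/6 (T = √(19 + 26*(1/24)) = √(19 + 13/12) = √(241/12) = √723/6 ≈ 4.4814)
(T + I(Q(1)))² = (√723/6 + (-7 - 4 + (-4)²))² = (√723/6 + (-7 - 4 + 16))² = (√723/6 + 5)² = (5 + √723/6)²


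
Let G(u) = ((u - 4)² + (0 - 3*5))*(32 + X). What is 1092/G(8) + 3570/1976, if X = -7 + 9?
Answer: 569793/16796 ≈ 33.924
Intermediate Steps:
X = 2
G(u) = -510 + 34*(-4 + u)² (G(u) = ((u - 4)² + (0 - 3*5))*(32 + 2) = ((-4 + u)² + (0 - 15))*34 = ((-4 + u)² - 15)*34 = (-15 + (-4 + u)²)*34 = -510 + 34*(-4 + u)²)
1092/G(8) + 3570/1976 = 1092/(-510 + 34*(-4 + 8)²) + 3570/1976 = 1092/(-510 + 34*4²) + 3570*(1/1976) = 1092/(-510 + 34*16) + 1785/988 = 1092/(-510 + 544) + 1785/988 = 1092/34 + 1785/988 = 1092*(1/34) + 1785/988 = 546/17 + 1785/988 = 569793/16796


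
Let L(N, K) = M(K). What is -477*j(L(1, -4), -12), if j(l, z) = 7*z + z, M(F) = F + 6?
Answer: 45792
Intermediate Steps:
M(F) = 6 + F
L(N, K) = 6 + K
j(l, z) = 8*z
-477*j(L(1, -4), -12) = -3816*(-12) = -477*(-96) = 45792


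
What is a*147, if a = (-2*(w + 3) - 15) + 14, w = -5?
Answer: 441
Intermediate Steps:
a = 3 (a = (-2*(-5 + 3) - 15) + 14 = (-2*(-2) - 15) + 14 = (4 - 15) + 14 = -11 + 14 = 3)
a*147 = 3*147 = 441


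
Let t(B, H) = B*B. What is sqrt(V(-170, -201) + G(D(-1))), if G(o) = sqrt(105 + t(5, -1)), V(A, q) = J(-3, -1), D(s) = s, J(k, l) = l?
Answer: sqrt(-1 + sqrt(130)) ≈ 3.2252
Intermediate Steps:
t(B, H) = B**2
V(A, q) = -1
G(o) = sqrt(130) (G(o) = sqrt(105 + 5**2) = sqrt(105 + 25) = sqrt(130))
sqrt(V(-170, -201) + G(D(-1))) = sqrt(-1 + sqrt(130))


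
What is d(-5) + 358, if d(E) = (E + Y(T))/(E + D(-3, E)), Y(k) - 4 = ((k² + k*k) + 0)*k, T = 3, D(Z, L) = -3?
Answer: 2811/8 ≈ 351.38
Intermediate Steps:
Y(k) = 4 + 2*k³ (Y(k) = 4 + ((k² + k*k) + 0)*k = 4 + ((k² + k²) + 0)*k = 4 + (2*k² + 0)*k = 4 + (2*k²)*k = 4 + 2*k³)
d(E) = (58 + E)/(-3 + E) (d(E) = (E + (4 + 2*3³))/(E - 3) = (E + (4 + 2*27))/(-3 + E) = (E + (4 + 54))/(-3 + E) = (E + 58)/(-3 + E) = (58 + E)/(-3 + E))
d(-5) + 358 = (58 - 5)/(-3 - 5) + 358 = 53/(-8) + 358 = -⅛*53 + 358 = -53/8 + 358 = 2811/8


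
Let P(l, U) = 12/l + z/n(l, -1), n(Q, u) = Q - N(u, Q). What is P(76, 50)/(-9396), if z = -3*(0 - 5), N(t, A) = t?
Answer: -43/1145529 ≈ -3.7537e-5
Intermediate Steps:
n(Q, u) = Q - u
z = 15 (z = -3*(-5) = 15)
P(l, U) = 12/l + 15/(1 + l) (P(l, U) = 12/l + 15/(l - 1*(-1)) = 12/l + 15/(l + 1) = 12/l + 15/(1 + l))
P(76, 50)/(-9396) = (3*(4 + 9*76)/(76*(1 + 76)))/(-9396) = (3*(1/76)*(4 + 684)/77)*(-1/9396) = (3*(1/76)*(1/77)*688)*(-1/9396) = (516/1463)*(-1/9396) = -43/1145529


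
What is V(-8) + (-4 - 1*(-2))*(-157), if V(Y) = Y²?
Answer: 378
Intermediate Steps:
V(-8) + (-4 - 1*(-2))*(-157) = (-8)² + (-4 - 1*(-2))*(-157) = 64 + (-4 + 2)*(-157) = 64 - 2*(-157) = 64 + 314 = 378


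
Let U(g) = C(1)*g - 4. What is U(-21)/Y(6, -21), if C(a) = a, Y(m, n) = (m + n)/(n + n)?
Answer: -70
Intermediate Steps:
Y(m, n) = (m + n)/(2*n) (Y(m, n) = (m + n)/((2*n)) = (m + n)*(1/(2*n)) = (m + n)/(2*n))
U(g) = -4 + g (U(g) = 1*g - 4 = g - 4 = -4 + g)
U(-21)/Y(6, -21) = (-4 - 21)/(((½)*(6 - 21)/(-21))) = -25/((½)*(-1/21)*(-15)) = -25/5/14 = -25*14/5 = -70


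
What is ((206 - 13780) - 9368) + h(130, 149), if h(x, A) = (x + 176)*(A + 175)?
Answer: 76202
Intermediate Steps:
h(x, A) = (175 + A)*(176 + x) (h(x, A) = (176 + x)*(175 + A) = (175 + A)*(176 + x))
((206 - 13780) - 9368) + h(130, 149) = ((206 - 13780) - 9368) + (30800 + 175*130 + 176*149 + 149*130) = (-13574 - 9368) + (30800 + 22750 + 26224 + 19370) = -22942 + 99144 = 76202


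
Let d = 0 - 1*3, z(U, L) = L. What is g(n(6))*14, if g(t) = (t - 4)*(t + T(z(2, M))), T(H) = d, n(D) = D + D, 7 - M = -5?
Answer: 1008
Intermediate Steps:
M = 12 (M = 7 - 1*(-5) = 7 + 5 = 12)
n(D) = 2*D
d = -3 (d = 0 - 3 = -3)
T(H) = -3
g(t) = (-4 + t)*(-3 + t) (g(t) = (t - 4)*(t - 3) = (-4 + t)*(-3 + t))
g(n(6))*14 = (12 + (2*6)**2 - 14*6)*14 = (12 + 12**2 - 7*12)*14 = (12 + 144 - 84)*14 = 72*14 = 1008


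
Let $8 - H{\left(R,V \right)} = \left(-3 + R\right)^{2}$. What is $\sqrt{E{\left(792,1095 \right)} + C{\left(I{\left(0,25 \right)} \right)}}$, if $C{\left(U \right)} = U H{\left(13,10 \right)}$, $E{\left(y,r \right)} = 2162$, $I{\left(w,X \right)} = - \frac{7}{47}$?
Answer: $\frac{3 \sqrt{534014}}{47} \approx 46.644$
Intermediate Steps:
$I{\left(w,X \right)} = - \frac{7}{47}$ ($I{\left(w,X \right)} = \left(-7\right) \frac{1}{47} = - \frac{7}{47}$)
$H{\left(R,V \right)} = 8 - \left(-3 + R\right)^{2}$
$C{\left(U \right)} = - 92 U$ ($C{\left(U \right)} = U \left(8 - \left(-3 + 13\right)^{2}\right) = U \left(8 - 10^{2}\right) = U \left(8 - 100\right) = U \left(-92\right) = - 92 U$)
$\sqrt{E{\left(792,1095 \right)} + C{\left(I{\left(0,25 \right)} \right)}} = \sqrt{2162 - - \frac{644}{47}} = \sqrt{2162 + \frac{644}{47}} = \sqrt{\frac{102258}{47}} = \frac{3 \sqrt{534014}}{47}$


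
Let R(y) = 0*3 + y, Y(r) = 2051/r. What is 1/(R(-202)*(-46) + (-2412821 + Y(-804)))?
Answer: -804/1932439367 ≈ -4.1605e-7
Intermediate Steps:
R(y) = y (R(y) = 0 + y = y)
1/(R(-202)*(-46) + (-2412821 + Y(-804))) = 1/(-202*(-46) + (-2412821 + 2051/(-804))) = 1/(9292 + (-2412821 + 2051*(-1/804))) = 1/(9292 + (-2412821 - 2051/804)) = 1/(9292 - 1939910135/804) = 1/(-1932439367/804) = -804/1932439367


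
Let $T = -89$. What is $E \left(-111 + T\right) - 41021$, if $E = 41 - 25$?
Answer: $-44221$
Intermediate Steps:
$E = 16$
$E \left(-111 + T\right) - 41021 = 16 \left(-111 - 89\right) - 41021 = 16 \left(-200\right) - 41021 = -3200 - 41021 = -44221$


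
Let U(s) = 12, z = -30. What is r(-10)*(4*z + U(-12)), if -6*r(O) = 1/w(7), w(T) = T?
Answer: 18/7 ≈ 2.5714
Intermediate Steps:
r(O) = -1/42 (r(O) = -1/6/7 = -1/6*1/7 = -1/42)
r(-10)*(4*z + U(-12)) = -(4*(-30) + 12)/42 = -(-120 + 12)/42 = -1/42*(-108) = 18/7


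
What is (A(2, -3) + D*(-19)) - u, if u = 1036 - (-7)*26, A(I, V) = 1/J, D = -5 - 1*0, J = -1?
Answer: -1124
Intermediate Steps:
D = -5 (D = -5 + 0 = -5)
A(I, V) = -1 (A(I, V) = 1/(-1) = -1)
u = 1218 (u = 1036 - 1*(-182) = 1036 + 182 = 1218)
(A(2, -3) + D*(-19)) - u = (-1 - 5*(-19)) - 1*1218 = (-1 + 95) - 1218 = 94 - 1218 = -1124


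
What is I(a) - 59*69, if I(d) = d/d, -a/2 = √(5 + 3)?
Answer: -4070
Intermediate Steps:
a = -4*√2 (a = -2*√(5 + 3) = -4*√2 ≈ -5.6569)
I(d) = 1
I(a) - 59*69 = 1 - 59*69 = 1 - 4071 = -4070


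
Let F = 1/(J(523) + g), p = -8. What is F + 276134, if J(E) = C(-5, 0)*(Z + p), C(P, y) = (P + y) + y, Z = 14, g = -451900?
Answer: 124793238619/451930 ≈ 2.7613e+5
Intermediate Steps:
C(P, y) = P + 2*y
J(E) = -30 (J(E) = (-5 + 2*0)*(14 - 8) = (-5 + 0)*6 = -5*6 = -30)
F = -1/451930 (F = 1/(-30 - 451900) = 1/(-451930) = -1/451930 ≈ -2.2127e-6)
F + 276134 = -1/451930 + 276134 = 124793238619/451930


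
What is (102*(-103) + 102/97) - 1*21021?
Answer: -3058017/97 ≈ -31526.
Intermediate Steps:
(102*(-103) + 102/97) - 1*21021 = (-10506 + 102*(1/97)) - 21021 = (-10506 + 102/97) - 21021 = -1018980/97 - 21021 = -3058017/97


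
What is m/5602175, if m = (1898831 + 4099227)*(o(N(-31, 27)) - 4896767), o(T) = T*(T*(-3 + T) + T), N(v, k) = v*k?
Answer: -3554893974785164/5602175 ≈ -6.3456e+8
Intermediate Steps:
N(v, k) = k*v
o(T) = T*(T + T*(-3 + T))
m = -3554893974785164 (m = (1898831 + 4099227)*((27*(-31))**2*(-2 + 27*(-31)) - 4896767) = 5998058*((-837)**2*(-2 - 837) - 4896767) = 5998058*(700569*(-839) - 4896767) = 5998058*(-587777391 - 4896767) = 5998058*(-592674158) = -3554893974785164)
m/5602175 = -3554893974785164/5602175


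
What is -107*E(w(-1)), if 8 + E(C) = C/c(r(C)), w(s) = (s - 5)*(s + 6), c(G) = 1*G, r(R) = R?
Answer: 749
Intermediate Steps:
c(G) = G
w(s) = (-5 + s)*(6 + s)
E(C) = -7 (E(C) = -8 + C/C = -8 + 1 = -7)
-107*E(w(-1)) = -107*(-7) = 749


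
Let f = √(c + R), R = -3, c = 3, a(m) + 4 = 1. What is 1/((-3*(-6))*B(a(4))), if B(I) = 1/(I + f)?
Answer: -⅙ ≈ -0.16667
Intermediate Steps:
a(m) = -3 (a(m) = -4 + 1 = -3)
f = 0 (f = √(3 - 3) = √0 = 0)
B(I) = 1/I (B(I) = 1/(I + 0) = 1/I)
1/((-3*(-6))*B(a(4))) = 1/(-3*(-6)/(-3)) = 1/(18*(-⅓)) = 1/(-6) = -⅙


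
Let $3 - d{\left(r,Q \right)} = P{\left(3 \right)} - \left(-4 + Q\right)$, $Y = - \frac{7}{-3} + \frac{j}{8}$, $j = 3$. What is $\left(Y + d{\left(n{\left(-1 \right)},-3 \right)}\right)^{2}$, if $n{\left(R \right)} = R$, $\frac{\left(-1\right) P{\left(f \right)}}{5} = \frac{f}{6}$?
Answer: $\frac{841}{576} \approx 1.4601$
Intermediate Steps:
$P{\left(f \right)} = - \frac{5 f}{6}$ ($P{\left(f \right)} = - 5 \frac{f}{6} = - \frac{5 f}{6}$)
$Y = \frac{65}{24}$ ($Y = - \frac{7}{-3} + \frac{3}{8} = \left(-7\right) \left(- \frac{1}{3}\right) + 3 \cdot \frac{1}{8} = \frac{7}{3} + \frac{3}{8} = \frac{65}{24} \approx 2.7083$)
$d{\left(r,Q \right)} = \frac{3}{2} + Q$ ($d{\left(r,Q \right)} = 3 - \left(\left(- \frac{5}{6}\right) 3 - \left(-4 + Q\right)\right) = 3 - \left(- \frac{5}{2} - \left(-4 + Q\right)\right) = 3 - \left(\frac{3}{2} - Q\right) = 3 + \left(- \frac{3}{2} + Q\right) = \frac{3}{2} + Q$)
$\left(Y + d{\left(n{\left(-1 \right)},-3 \right)}\right)^{2} = \left(\frac{65}{24} + \left(\frac{3}{2} - 3\right)\right)^{2} = \left(\frac{65}{24} - \frac{3}{2}\right)^{2} = \left(\frac{29}{24}\right)^{2} = \frac{841}{576}$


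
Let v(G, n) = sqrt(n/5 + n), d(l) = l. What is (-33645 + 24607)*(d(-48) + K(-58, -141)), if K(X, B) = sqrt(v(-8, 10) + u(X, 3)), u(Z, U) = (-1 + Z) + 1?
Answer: 433824 - 9038*sqrt(-58 + 2*sqrt(3)) ≈ 4.3382e+5 - 66744.0*I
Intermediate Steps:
u(Z, U) = Z
v(G, n) = sqrt(30)*sqrt(n)/5 (v(G, n) = sqrt(n*(1/5) + n) = sqrt(n/5 + n) = sqrt(6*n/5) = sqrt(30)*sqrt(n)/5)
K(X, B) = sqrt(X + 2*sqrt(3)) (K(X, B) = sqrt(sqrt(30)*sqrt(10)/5 + X) = sqrt(2*sqrt(3) + X) = sqrt(X + 2*sqrt(3)))
(-33645 + 24607)*(d(-48) + K(-58, -141)) = (-33645 + 24607)*(-48 + sqrt(-58 + 2*sqrt(3))) = -9038*(-48 + sqrt(-58 + 2*sqrt(3))) = 433824 - 9038*sqrt(-58 + 2*sqrt(3))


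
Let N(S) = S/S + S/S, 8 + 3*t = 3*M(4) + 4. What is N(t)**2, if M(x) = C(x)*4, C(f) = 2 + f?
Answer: 4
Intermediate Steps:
M(x) = 8 + 4*x (M(x) = (2 + x)*4 = 8 + 4*x)
t = 68/3 (t = -8/3 + (3*(8 + 4*4) + 4)/3 = -8/3 + (3*(8 + 16) + 4)/3 = -8/3 + (3*24 + 4)/3 = -8/3 + (72 + 4)/3 = -8/3 + (1/3)*76 = -8/3 + 76/3 = 68/3 ≈ 22.667)
N(S) = 2 (N(S) = 1 + 1 = 2)
N(t)**2 = 2**2 = 4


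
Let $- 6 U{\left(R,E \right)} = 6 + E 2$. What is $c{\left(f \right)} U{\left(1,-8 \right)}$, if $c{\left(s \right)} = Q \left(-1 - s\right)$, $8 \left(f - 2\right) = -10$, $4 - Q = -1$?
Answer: $- \frac{175}{12} \approx -14.583$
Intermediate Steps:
$Q = 5$ ($Q = 4 - -1 = 4 + 1 = 5$)
$f = \frac{3}{4}$ ($f = 2 + \frac{1}{8} \left(-10\right) = 2 - \frac{5}{4} = \frac{3}{4} \approx 0.75$)
$U{\left(R,E \right)} = -1 - \frac{E}{3}$ ($U{\left(R,E \right)} = - \frac{6 + E 2}{6} = - \frac{6 + 2 E}{6} = -1 - \frac{E}{3}$)
$c{\left(s \right)} = -5 - 5 s$ ($c{\left(s \right)} = 5 \left(-1 - s\right) = -5 - 5 s$)
$c{\left(f \right)} U{\left(1,-8 \right)} = \left(-5 - \frac{15}{4}\right) \left(-1 - - \frac{8}{3}\right) = \left(-5 - \frac{15}{4}\right) \left(-1 + \frac{8}{3}\right) = \left(- \frac{35}{4}\right) \frac{5}{3} = - \frac{175}{12}$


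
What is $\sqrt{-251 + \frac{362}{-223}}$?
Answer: $\frac{i \sqrt{12562705}}{223} \approx 15.894 i$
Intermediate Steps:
$\sqrt{-251 + \frac{362}{-223}} = \sqrt{-251 + 362 \left(- \frac{1}{223}\right)} = \sqrt{-251 - \frac{362}{223}} = \sqrt{- \frac{56335}{223}} = \frac{i \sqrt{12562705}}{223}$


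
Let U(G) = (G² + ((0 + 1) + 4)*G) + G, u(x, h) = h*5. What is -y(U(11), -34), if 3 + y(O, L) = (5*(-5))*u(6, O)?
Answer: 23378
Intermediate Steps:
u(x, h) = 5*h
U(G) = G² + 6*G (U(G) = (G² + (1 + 4)*G) + G = (G² + 5*G) + G = G² + 6*G)
y(O, L) = -3 - 125*O (y(O, L) = -3 + (5*(-5))*(5*O) = -3 - 125*O)
-y(U(11), -34) = -(-3 - 1375*(6 + 11)) = -(-3 - 1375*17) = -(-3 - 125*187) = -(-3 - 23375) = -1*(-23378) = 23378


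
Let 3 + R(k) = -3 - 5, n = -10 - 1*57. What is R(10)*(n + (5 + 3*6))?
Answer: 484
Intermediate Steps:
n = -67 (n = -10 - 57 = -67)
R(k) = -11 (R(k) = -3 + (-3 - 5) = -3 - 8 = -11)
R(10)*(n + (5 + 3*6)) = -11*(-67 + (5 + 3*6)) = -11*(-67 + (5 + 18)) = -11*(-67 + 23) = -11*(-44) = 484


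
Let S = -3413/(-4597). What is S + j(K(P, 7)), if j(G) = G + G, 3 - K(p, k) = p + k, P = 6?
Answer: -88527/4597 ≈ -19.258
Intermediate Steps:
K(p, k) = 3 - k - p (K(p, k) = 3 - (p + k) = 3 - (k + p) = 3 + (-k - p) = 3 - k - p)
S = 3413/4597 (S = -3413*(-1/4597) = 3413/4597 ≈ 0.74244)
j(G) = 2*G
S + j(K(P, 7)) = 3413/4597 + 2*(3 - 1*7 - 1*6) = 3413/4597 + 2*(3 - 7 - 6) = 3413/4597 + 2*(-10) = 3413/4597 - 20 = -88527/4597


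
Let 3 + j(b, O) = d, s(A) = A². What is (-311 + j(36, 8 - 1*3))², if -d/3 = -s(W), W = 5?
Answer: 57121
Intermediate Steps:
d = 75 (d = -(-3)*5² = -(-3)*25 = -3*(-25) = 75)
j(b, O) = 72 (j(b, O) = -3 + 75 = 72)
(-311 + j(36, 8 - 1*3))² = (-311 + 72)² = (-239)² = 57121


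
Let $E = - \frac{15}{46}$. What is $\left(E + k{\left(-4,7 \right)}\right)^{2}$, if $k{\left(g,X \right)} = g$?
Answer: $\frac{39601}{2116} \approx 18.715$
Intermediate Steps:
$E = - \frac{15}{46}$ ($E = \left(-15\right) \frac{1}{46} = - \frac{15}{46} \approx -0.32609$)
$\left(E + k{\left(-4,7 \right)}\right)^{2} = \left(- \frac{15}{46} - 4\right)^{2} = \left(- \frac{199}{46}\right)^{2} = \frac{39601}{2116}$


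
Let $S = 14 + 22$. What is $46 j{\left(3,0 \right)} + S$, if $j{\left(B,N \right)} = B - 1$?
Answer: $128$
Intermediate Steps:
$j{\left(B,N \right)} = -1 + B$
$S = 36$
$46 j{\left(3,0 \right)} + S = 46 \left(-1 + 3\right) + 36 = 46 \cdot 2 + 36 = 92 + 36 = 128$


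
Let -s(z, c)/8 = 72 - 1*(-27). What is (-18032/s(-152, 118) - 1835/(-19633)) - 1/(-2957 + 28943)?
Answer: 384890532025/16836043554 ≈ 22.861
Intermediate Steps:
s(z, c) = -792 (s(z, c) = -8*(72 - 1*(-27)) = -8*(72 + 27) = -8*99 = -792)
(-18032/s(-152, 118) - 1835/(-19633)) - 1/(-2957 + 28943) = (-18032/(-792) - 1835/(-19633)) - 1/(-2957 + 28943) = (-18032*(-1/792) - 1835*(-1/19633)) - 1/25986 = (2254/99 + 1835/19633) - 1*1/25986 = 44434447/1943667 - 1/25986 = 384890532025/16836043554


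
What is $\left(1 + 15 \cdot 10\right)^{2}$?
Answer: $22801$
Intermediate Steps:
$\left(1 + 15 \cdot 10\right)^{2} = \left(1 + 150\right)^{2} = 151^{2} = 22801$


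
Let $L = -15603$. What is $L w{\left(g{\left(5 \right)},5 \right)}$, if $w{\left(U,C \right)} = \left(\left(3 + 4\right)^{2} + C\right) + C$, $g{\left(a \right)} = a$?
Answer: $-920577$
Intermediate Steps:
$w{\left(U,C \right)} = 49 + 2 C$ ($w{\left(U,C \right)} = \left(7^{2} + C\right) + C = \left(49 + C\right) + C = 49 + 2 C$)
$L w{\left(g{\left(5 \right)},5 \right)} = - 15603 \left(49 + 2 \cdot 5\right) = - 15603 \left(49 + 10\right) = \left(-15603\right) 59 = -920577$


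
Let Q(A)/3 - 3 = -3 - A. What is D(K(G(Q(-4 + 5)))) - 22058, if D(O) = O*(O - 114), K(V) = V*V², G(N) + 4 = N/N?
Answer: -18251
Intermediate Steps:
Q(A) = -3*A (Q(A) = 9 + 3*(-3 - A) = 9 + (-9 - 3*A) = -3*A)
G(N) = -3 (G(N) = -4 + N/N = -4 + 1 = -3)
K(V) = V³
D(O) = O*(-114 + O)
D(K(G(Q(-4 + 5)))) - 22058 = (-3)³*(-114 + (-3)³) - 22058 = -27*(-114 - 27) - 22058 = -27*(-141) - 22058 = 3807 - 22058 = -18251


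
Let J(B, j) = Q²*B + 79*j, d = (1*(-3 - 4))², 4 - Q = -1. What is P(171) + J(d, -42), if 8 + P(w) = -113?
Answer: -2214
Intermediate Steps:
Q = 5 (Q = 4 - 1*(-1) = 4 + 1 = 5)
P(w) = -121 (P(w) = -8 - 113 = -121)
d = 49 (d = (1*(-7))² = (-7)² = 49)
J(B, j) = 25*B + 79*j (J(B, j) = 5²*B + 79*j = 25*B + 79*j)
P(171) + J(d, -42) = -121 + (25*49 + 79*(-42)) = -121 + (1225 - 3318) = -121 - 2093 = -2214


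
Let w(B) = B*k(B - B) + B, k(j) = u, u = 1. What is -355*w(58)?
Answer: -41180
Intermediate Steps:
k(j) = 1
w(B) = 2*B (w(B) = B*1 + B = B + B = 2*B)
-355*w(58) = -710*58 = -355*116 = -41180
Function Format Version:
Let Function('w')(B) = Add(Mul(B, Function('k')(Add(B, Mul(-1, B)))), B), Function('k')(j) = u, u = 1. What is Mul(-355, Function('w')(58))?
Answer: -41180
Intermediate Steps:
Function('k')(j) = 1
Function('w')(B) = Mul(2, B) (Function('w')(B) = Add(Mul(B, 1), B) = Add(B, B) = Mul(2, B))
Mul(-355, Function('w')(58)) = Mul(-355, Mul(2, 58)) = Mul(-355, 116) = -41180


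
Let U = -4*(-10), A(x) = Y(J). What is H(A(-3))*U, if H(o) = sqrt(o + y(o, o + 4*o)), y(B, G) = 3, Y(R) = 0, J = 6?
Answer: 40*sqrt(3) ≈ 69.282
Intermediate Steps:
A(x) = 0
H(o) = sqrt(3 + o) (H(o) = sqrt(o + 3) = sqrt(3 + o))
U = 40
H(A(-3))*U = sqrt(3 + 0)*40 = sqrt(3)*40 = 40*sqrt(3)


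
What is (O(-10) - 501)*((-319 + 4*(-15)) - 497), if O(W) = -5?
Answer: 443256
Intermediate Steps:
(O(-10) - 501)*((-319 + 4*(-15)) - 497) = (-5 - 501)*((-319 + 4*(-15)) - 497) = -506*((-319 - 60) - 497) = -506*(-379 - 497) = -506*(-876) = 443256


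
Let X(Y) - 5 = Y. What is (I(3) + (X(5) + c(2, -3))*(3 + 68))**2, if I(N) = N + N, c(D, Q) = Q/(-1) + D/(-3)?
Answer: 6996025/9 ≈ 7.7734e+5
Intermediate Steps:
X(Y) = 5 + Y
c(D, Q) = -Q - D/3 (c(D, Q) = Q*(-1) + D*(-1/3) = -Q - D/3)
I(N) = 2*N
(I(3) + (X(5) + c(2, -3))*(3 + 68))**2 = (2*3 + ((5 + 5) + (-1*(-3) - 1/3*2))*(3 + 68))**2 = (6 + (10 + (3 - 2/3))*71)**2 = (6 + (10 + 7/3)*71)**2 = (6 + (37/3)*71)**2 = (6 + 2627/3)**2 = (2645/3)**2 = 6996025/9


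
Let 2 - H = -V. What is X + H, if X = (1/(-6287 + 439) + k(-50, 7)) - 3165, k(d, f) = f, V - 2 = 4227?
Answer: 6274903/5848 ≈ 1073.0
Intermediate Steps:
V = 4229 (V = 2 + 4227 = 4229)
H = 4231 (H = 2 - (-1)*4229 = 2 - 1*(-4229) = 2 + 4229 = 4231)
X = -18467985/5848 (X = (1/(-6287 + 439) + 7) - 3165 = (1/(-5848) + 7) - 3165 = (-1/5848 + 7) - 3165 = 40935/5848 - 3165 = -18467985/5848 ≈ -3158.0)
X + H = -18467985/5848 + 4231 = 6274903/5848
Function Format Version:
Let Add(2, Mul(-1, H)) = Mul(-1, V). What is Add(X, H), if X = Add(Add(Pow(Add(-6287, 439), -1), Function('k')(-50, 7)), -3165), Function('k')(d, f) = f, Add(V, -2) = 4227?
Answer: Rational(6274903, 5848) ≈ 1073.0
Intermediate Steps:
V = 4229 (V = Add(2, 4227) = 4229)
H = 4231 (H = Add(2, Mul(-1, Mul(-1, 4229))) = Add(2, Mul(-1, -4229)) = Add(2, 4229) = 4231)
X = Rational(-18467985, 5848) (X = Add(Add(Pow(Add(-6287, 439), -1), 7), -3165) = Add(Add(Pow(-5848, -1), 7), -3165) = Add(Add(Rational(-1, 5848), 7), -3165) = Add(Rational(40935, 5848), -3165) = Rational(-18467985, 5848) ≈ -3158.0)
Add(X, H) = Add(Rational(-18467985, 5848), 4231) = Rational(6274903, 5848)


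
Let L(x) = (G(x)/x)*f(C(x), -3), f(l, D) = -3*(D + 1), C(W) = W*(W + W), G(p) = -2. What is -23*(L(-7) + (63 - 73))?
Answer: 1334/7 ≈ 190.57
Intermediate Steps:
C(W) = 2*W² (C(W) = W*(2*W) = 2*W²)
f(l, D) = -3 - 3*D (f(l, D) = -3*(1 + D) = -3 - 3*D)
L(x) = -12/x (L(x) = (-2/x)*(-3 - 3*(-3)) = (-2/x)*(-3 + 9) = -2/x*6 = -12/x)
-23*(L(-7) + (63 - 73)) = -23*(-12/(-7) + (63 - 73)) = -23*(-12*(-⅐) - 10) = -23*(12/7 - 10) = -23*(-58/7) = 1334/7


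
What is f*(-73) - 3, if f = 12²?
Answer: -10515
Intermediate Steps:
f = 144
f*(-73) - 3 = 144*(-73) - 3 = -10512 - 3 = -10515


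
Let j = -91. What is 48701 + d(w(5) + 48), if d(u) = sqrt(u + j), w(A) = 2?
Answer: 48701 + I*sqrt(41) ≈ 48701.0 + 6.4031*I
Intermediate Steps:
d(u) = sqrt(-91 + u) (d(u) = sqrt(u - 91) = sqrt(-91 + u))
48701 + d(w(5) + 48) = 48701 + sqrt(-91 + (2 + 48)) = 48701 + sqrt(-91 + 50) = 48701 + sqrt(-41) = 48701 + I*sqrt(41)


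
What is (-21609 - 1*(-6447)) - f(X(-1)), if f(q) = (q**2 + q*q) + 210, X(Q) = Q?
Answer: -15374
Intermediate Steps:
f(q) = 210 + 2*q**2 (f(q) = (q**2 + q**2) + 210 = 2*q**2 + 210 = 210 + 2*q**2)
(-21609 - 1*(-6447)) - f(X(-1)) = (-21609 - 1*(-6447)) - (210 + 2*(-1)**2) = (-21609 + 6447) - (210 + 2*1) = -15162 - (210 + 2) = -15162 - 1*212 = -15162 - 212 = -15374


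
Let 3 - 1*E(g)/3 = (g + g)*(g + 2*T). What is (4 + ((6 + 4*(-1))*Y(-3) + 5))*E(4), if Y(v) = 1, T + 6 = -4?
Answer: 4323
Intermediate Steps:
T = -10 (T = -6 - 4 = -10)
E(g) = 9 - 6*g*(-20 + g) (E(g) = 9 - 3*(g + g)*(g + 2*(-10)) = 9 - 3*2*g*(g - 20) = 9 - 3*2*g*(-20 + g) = 9 - 6*g*(-20 + g))
(4 + ((6 + 4*(-1))*Y(-3) + 5))*E(4) = (4 + ((6 + 4*(-1))*1 + 5))*(9 - 6*4**2 + 120*4) = (4 + ((6 - 4)*1 + 5))*(9 - 6*16 + 480) = (4 + (2*1 + 5))*(9 - 96 + 480) = (4 + (2 + 5))*393 = (4 + 7)*393 = 11*393 = 4323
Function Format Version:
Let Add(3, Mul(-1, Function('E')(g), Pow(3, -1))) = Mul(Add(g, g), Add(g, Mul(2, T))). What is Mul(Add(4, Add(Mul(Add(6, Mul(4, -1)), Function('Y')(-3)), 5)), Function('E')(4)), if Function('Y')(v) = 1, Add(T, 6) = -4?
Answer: 4323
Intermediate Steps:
T = -10 (T = Add(-6, -4) = -10)
Function('E')(g) = Add(9, Mul(-6, g, Add(-20, g))) (Function('E')(g) = Add(9, Mul(-3, Mul(Add(g, g), Add(g, Mul(2, -10))))) = Add(9, Mul(-3, Mul(Mul(2, g), Add(g, -20)))) = Add(9, Mul(-3, Mul(Mul(2, g), Add(-20, g)))) = Add(9, Mul(-3, Mul(2, g, Add(-20, g)))) = Add(9, Mul(-6, g, Add(-20, g))))
Mul(Add(4, Add(Mul(Add(6, Mul(4, -1)), Function('Y')(-3)), 5)), Function('E')(4)) = Mul(Add(4, Add(Mul(Add(6, Mul(4, -1)), 1), 5)), Add(9, Mul(-6, Pow(4, 2)), Mul(120, 4))) = Mul(Add(4, Add(Mul(Add(6, -4), 1), 5)), Add(9, Mul(-6, 16), 480)) = Mul(Add(4, Add(Mul(2, 1), 5)), Add(9, -96, 480)) = Mul(Add(4, Add(2, 5)), 393) = Mul(Add(4, 7), 393) = Mul(11, 393) = 4323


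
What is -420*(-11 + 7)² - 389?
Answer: -7109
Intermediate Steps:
-420*(-11 + 7)² - 389 = -420*(-4)² - 389 = -420*16 - 389 = -6720 - 389 = -7109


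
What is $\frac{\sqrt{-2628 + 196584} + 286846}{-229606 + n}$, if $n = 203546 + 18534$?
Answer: $- \frac{143423}{3763} - \frac{\sqrt{48489}}{3763} \approx -38.173$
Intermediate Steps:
$n = 222080$
$\frac{\sqrt{-2628 + 196584} + 286846}{-229606 + n} = \frac{\sqrt{-2628 + 196584} + 286846}{-229606 + 222080} = \frac{\sqrt{193956} + 286846}{-7526} = \left(2 \sqrt{48489} + 286846\right) \left(- \frac{1}{7526}\right) = \left(286846 + 2 \sqrt{48489}\right) \left(- \frac{1}{7526}\right) = - \frac{143423}{3763} - \frac{\sqrt{48489}}{3763}$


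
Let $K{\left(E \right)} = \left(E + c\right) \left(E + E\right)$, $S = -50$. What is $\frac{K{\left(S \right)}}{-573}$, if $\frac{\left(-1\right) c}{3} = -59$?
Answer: $\frac{12700}{573} \approx 22.164$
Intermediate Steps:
$c = 177$ ($c = \left(-3\right) \left(-59\right) = 177$)
$K{\left(E \right)} = 2 E \left(177 + E\right)$ ($K{\left(E \right)} = \left(E + 177\right) \left(E + E\right) = \left(177 + E\right) 2 E = 2 E \left(177 + E\right)$)
$\frac{K{\left(S \right)}}{-573} = \frac{2 \left(-50\right) \left(177 - 50\right)}{-573} = 2 \left(-50\right) 127 \left(- \frac{1}{573}\right) = \left(-12700\right) \left(- \frac{1}{573}\right) = \frac{12700}{573}$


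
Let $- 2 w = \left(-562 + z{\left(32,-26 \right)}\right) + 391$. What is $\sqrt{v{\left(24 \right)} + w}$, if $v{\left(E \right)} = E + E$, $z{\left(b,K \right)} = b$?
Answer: $\frac{\sqrt{470}}{2} \approx 10.84$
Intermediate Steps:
$v{\left(E \right)} = 2 E$
$w = \frac{139}{2}$ ($w = - \frac{\left(-562 + 32\right) + 391}{2} = - \frac{-530 + 391}{2} = \left(- \frac{1}{2}\right) \left(-139\right) = \frac{139}{2} \approx 69.5$)
$\sqrt{v{\left(24 \right)} + w} = \sqrt{2 \cdot 24 + \frac{139}{2}} = \sqrt{48 + \frac{139}{2}} = \sqrt{\frac{235}{2}} = \frac{\sqrt{470}}{2}$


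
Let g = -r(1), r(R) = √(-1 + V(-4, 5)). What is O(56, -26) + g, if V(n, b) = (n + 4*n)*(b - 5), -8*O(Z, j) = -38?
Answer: 19/4 - I ≈ 4.75 - 1.0*I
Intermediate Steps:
O(Z, j) = 19/4 (O(Z, j) = -⅛*(-38) = 19/4)
V(n, b) = 5*n*(-5 + b) (V(n, b) = (5*n)*(-5 + b) = 5*n*(-5 + b))
r(R) = I (r(R) = √(-1 + 5*(-4)*(-5 + 5)) = √(-1 + 5*(-4)*0) = √(-1 + 0) = √(-1) = I)
g = -I ≈ -1.0*I
O(56, -26) + g = 19/4 - I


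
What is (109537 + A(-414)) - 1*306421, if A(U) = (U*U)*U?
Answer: -71154828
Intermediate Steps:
A(U) = U³ (A(U) = U²*U = U³)
(109537 + A(-414)) - 1*306421 = (109537 + (-414)³) - 1*306421 = (109537 - 70957944) - 306421 = -70848407 - 306421 = -71154828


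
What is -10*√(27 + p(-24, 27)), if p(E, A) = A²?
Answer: -60*√21 ≈ -274.95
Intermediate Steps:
-10*√(27 + p(-24, 27)) = -10*√(27 + 27²) = -10*√(27 + 729) = -60*√21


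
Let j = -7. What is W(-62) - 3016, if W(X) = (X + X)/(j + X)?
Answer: -207980/69 ≈ -3014.2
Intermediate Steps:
W(X) = 2*X/(-7 + X) (W(X) = (X + X)/(-7 + X) = (2*X)/(-7 + X) = 2*X/(-7 + X))
W(-62) - 3016 = 2*(-62)/(-7 - 62) - 3016 = 2*(-62)/(-69) - 3016 = 2*(-62)*(-1/69) - 3016 = 124/69 - 3016 = -207980/69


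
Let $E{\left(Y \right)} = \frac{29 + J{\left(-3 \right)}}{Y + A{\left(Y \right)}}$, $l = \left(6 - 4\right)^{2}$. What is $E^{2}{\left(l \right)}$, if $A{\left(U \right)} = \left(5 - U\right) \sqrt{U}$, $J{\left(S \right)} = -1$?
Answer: $\frac{196}{9} \approx 21.778$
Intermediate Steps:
$A{\left(U \right)} = \sqrt{U} \left(5 - U\right)$
$l = 4$ ($l = 2^{2} = 4$)
$E{\left(Y \right)} = \frac{28}{Y + \sqrt{Y} \left(5 - Y\right)}$ ($E{\left(Y \right)} = \frac{29 - 1}{Y + \sqrt{Y} \left(5 - Y\right)} = \frac{28}{Y + \sqrt{Y} \left(5 - Y\right)}$)
$E^{2}{\left(l \right)} = \left(- \frac{28}{\left(-1\right) 4 + \sqrt{4} \left(-5 + 4\right)}\right)^{2} = \left(- \frac{28}{-4 + 2 \left(-1\right)}\right)^{2} = \left(- \frac{28}{-4 - 2}\right)^{2} = \left(- \frac{28}{-6}\right)^{2} = \left(\left(-28\right) \left(- \frac{1}{6}\right)\right)^{2} = \left(\frac{14}{3}\right)^{2} = \frac{196}{9}$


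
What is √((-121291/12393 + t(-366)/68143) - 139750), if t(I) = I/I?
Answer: I*√136725682609933292570/31277637 ≈ 373.84*I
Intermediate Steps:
t(I) = 1
√((-121291/12393 + t(-366)/68143) - 139750) = √((-121291/12393 + 1/68143) - 139750) = √(-8265120220/844496199 - 139750) = √(-118026608930470/844496199) = I*√136725682609933292570/31277637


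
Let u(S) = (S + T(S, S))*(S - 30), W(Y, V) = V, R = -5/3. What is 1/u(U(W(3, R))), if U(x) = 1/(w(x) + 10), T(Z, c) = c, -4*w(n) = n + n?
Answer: -4225/23328 ≈ -0.18111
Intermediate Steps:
w(n) = -n/2 (w(n) = -(n + n)/4 = -n/2)
R = -5/3 (R = -5*⅓ = -5/3 ≈ -1.6667)
U(x) = 1/(10 - x/2) (U(x) = 1/(-x/2 + 10) = 1/(10 - x/2))
u(S) = 2*S*(-30 + S) (u(S) = (S + S)*(S - 30) = (2*S)*(-30 + S) = 2*S*(-30 + S))
1/u(U(W(3, R))) = 1/(2*(-2/(-20 - 5/3))*(-30 - 2/(-20 - 5/3))) = 1/(2*(-2/(-65/3))*(-30 - 2/(-65/3))) = 1/(2*(-2*(-3/65))*(-30 - 2*(-3/65))) = 1/(2*(6/65)*(-30 + 6/65)) = 1/(2*(6/65)*(-1944/65)) = 1/(-23328/4225) = -4225/23328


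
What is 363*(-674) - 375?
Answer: -245037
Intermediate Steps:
363*(-674) - 375 = -244662 - 375 = -245037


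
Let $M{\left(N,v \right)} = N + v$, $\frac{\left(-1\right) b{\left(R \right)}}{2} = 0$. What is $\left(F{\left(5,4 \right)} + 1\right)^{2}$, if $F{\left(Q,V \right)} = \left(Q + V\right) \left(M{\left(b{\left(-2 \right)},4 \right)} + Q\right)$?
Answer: $6724$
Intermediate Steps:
$b{\left(R \right)} = 0$ ($b{\left(R \right)} = \left(-2\right) 0 = 0$)
$F{\left(Q,V \right)} = \left(4 + Q\right) \left(Q + V\right)$ ($F{\left(Q,V \right)} = \left(Q + V\right) \left(\left(0 + 4\right) + Q\right) = \left(Q + V\right) \left(4 + Q\right) = \left(4 + Q\right) \left(Q + V\right)$)
$\left(F{\left(5,4 \right)} + 1\right)^{2} = \left(\left(5^{2} + 4 \cdot 5 + 4 \cdot 4 + 5 \cdot 4\right) + 1\right)^{2} = \left(\left(25 + 20 + 16 + 20\right) + 1\right)^{2} = \left(81 + 1\right)^{2} = 82^{2} = 6724$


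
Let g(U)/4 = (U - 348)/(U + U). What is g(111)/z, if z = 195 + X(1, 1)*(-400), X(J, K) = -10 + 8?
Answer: -158/36815 ≈ -0.0042917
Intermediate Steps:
X(J, K) = -2
g(U) = 2*(-348 + U)/U (g(U) = 4*((U - 348)/(U + U)) = 4*((-348 + U)/((2*U))) = 4*((-348 + U)*(1/(2*U))) = 4*((-348 + U)/(2*U)) = 2*(-348 + U)/U)
z = 995 (z = 195 - 2*(-400) = 195 + 800 = 995)
g(111)/z = (2 - 696/111)/995 = (2 - 696*1/111)*(1/995) = (2 - 232/37)*(1/995) = -158/37*1/995 = -158/36815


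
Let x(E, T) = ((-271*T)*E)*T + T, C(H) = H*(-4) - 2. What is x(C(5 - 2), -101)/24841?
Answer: 38702493/24841 ≈ 1558.0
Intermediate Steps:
C(H) = -2 - 4*H (C(H) = -4*H - 2 = -2 - 4*H)
x(E, T) = T - 271*E*T**2 (x(E, T) = (-271*E*T)*T + T = -271*E*T**2 + T = T - 271*E*T**2)
x(C(5 - 2), -101)/24841 = -101*(1 - 271*(-2 - 4*(5 - 2))*(-101))/24841 = -101*(1 - 271*(-2 - 4*3)*(-101))*(1/24841) = -101*(1 - 271*(-2 - 12)*(-101))*(1/24841) = -101*(1 - 271*(-14)*(-101))*(1/24841) = -101*(1 - 383194)*(1/24841) = -101*(-383193)*(1/24841) = 38702493*(1/24841) = 38702493/24841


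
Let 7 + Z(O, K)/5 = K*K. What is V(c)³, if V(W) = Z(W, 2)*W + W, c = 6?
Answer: -592704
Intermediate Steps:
Z(O, K) = -35 + 5*K² (Z(O, K) = -35 + 5*(K*K) = -35 + 5*K²)
V(W) = -14*W (V(W) = (-35 + 5*2²)*W + W = (-35 + 5*4)*W + W = (-35 + 20)*W + W = -15*W + W = -14*W)
V(c)³ = (-14*6)³ = (-84)³ = -592704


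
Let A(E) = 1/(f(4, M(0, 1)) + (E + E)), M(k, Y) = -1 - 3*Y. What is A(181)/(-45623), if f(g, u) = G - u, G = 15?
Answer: -1/17382363 ≈ -5.7530e-8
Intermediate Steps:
f(g, u) = 15 - u
A(E) = 1/(19 + 2*E) (A(E) = 1/((15 - (-1 - 3*1)) + (E + E)) = 1/((15 - (-1 - 3)) + 2*E) = 1/((15 - 1*(-4)) + 2*E) = 1/((15 + 4) + 2*E) = 1/(19 + 2*E))
A(181)/(-45623) = 1/((19 + 2*181)*(-45623)) = -1/45623/(19 + 362) = -1/45623/381 = (1/381)*(-1/45623) = -1/17382363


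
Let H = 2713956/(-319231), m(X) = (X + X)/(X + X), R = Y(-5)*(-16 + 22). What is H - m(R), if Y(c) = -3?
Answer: -3033187/319231 ≈ -9.5015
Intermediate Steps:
R = -18 (R = -3*(-16 + 22) = -3*6 = -18)
m(X) = 1 (m(X) = (2*X)/((2*X)) = (2*X)*(1/(2*X)) = 1)
H = -2713956/319231 (H = 2713956*(-1/319231) = -2713956/319231 ≈ -8.5015)
H - m(R) = -2713956/319231 - 1*1 = -2713956/319231 - 1 = -3033187/319231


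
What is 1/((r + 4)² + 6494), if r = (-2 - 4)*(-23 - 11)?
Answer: 1/49758 ≈ 2.0097e-5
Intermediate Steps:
r = 204 (r = -6*(-34) = 204)
1/((r + 4)² + 6494) = 1/((204 + 4)² + 6494) = 1/(208² + 6494) = 1/(43264 + 6494) = 1/49758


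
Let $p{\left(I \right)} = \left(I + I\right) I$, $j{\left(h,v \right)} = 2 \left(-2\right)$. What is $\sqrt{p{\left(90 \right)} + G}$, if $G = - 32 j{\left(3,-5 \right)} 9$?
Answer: $6 \sqrt{482} \approx 131.73$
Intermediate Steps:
$j{\left(h,v \right)} = -4$
$G = 1152$ ($G = \left(-32\right) \left(-4\right) 9 = 128 \cdot 9 = 1152$)
$p{\left(I \right)} = 2 I^{2}$ ($p{\left(I \right)} = 2 I I = 2 I^{2}$)
$\sqrt{p{\left(90 \right)} + G} = \sqrt{2 \cdot 90^{2} + 1152} = \sqrt{2 \cdot 8100 + 1152} = \sqrt{16200 + 1152} = \sqrt{17352} = 6 \sqrt{482}$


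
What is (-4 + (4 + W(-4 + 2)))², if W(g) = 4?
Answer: 16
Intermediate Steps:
(-4 + (4 + W(-4 + 2)))² = (-4 + (4 + 4))² = (-4 + 8)² = 4² = 16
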